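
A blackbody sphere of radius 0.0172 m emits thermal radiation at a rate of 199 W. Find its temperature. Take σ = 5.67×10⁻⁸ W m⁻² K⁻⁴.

A = 4πr² = 4π × (0.0172)² = 3.72×10^-3 m².
From P = σAT⁴, T = (P / σA)^(1/4) = (199 / (5.67×10⁻⁸ × 3.72×10^-3))^(1/4).
T = (9.44×10^11)^(1/4) = 986 K.

T ≈ 986 K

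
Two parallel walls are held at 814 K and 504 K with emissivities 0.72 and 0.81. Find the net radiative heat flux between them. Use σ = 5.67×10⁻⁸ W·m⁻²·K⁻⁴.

q ≈ 13100 W/m²

For two large parallel gray plates, q = σ(T₁⁴ − T₂⁴) / (1/ε₁ + 1/ε₂ − 1).
1/ε₁ + 1/ε₂ − 1 = 1/0.72 + 1/0.81 − 1 = 1.623.
T₁⁴ − T₂⁴ = 4.39×10^11 − 6.45×10^10 = 3.75×10^11 K⁴.
q = 5.67×10⁻⁸ × 3.75×10^11 / 1.623 = 13100 W/m².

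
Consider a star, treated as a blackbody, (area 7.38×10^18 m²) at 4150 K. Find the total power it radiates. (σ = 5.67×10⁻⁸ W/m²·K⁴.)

P = σAT⁴ = 5.67×10⁻⁸ × 7.38×10^18 × (4150)⁴ = 5.67×10⁻⁸ × 7.38×10^18 × 2.97×10^14.
P = 1.24×10^26 W.

P ≈ 1.24×10^26 W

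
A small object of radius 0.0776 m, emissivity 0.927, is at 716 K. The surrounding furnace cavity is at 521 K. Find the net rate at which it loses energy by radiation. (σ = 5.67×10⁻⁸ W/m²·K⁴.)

Q ≈ 752 W

A = 4πr² = 4π × (0.0776)² = 0.0757 m².
Q = εσA(T⁴ − T_s⁴). T⁴ − T_s⁴ = (716)⁴ − (521)⁴ = 2.63×10^11 − 7.37×10^10 = 1.89×10^11 K⁴.
Q = 0.927 × 5.67×10⁻⁸ × 0.0757 × 1.89×10^11 = 752 W.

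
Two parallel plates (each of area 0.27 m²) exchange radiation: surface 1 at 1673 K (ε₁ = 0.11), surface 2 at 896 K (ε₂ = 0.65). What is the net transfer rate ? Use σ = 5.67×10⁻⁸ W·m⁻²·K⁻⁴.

Q ≈ 11400 W

For two large parallel gray plates, q = σ(T₁⁴ − T₂⁴) / (1/ε₁ + 1/ε₂ − 1).
1/ε₁ + 1/ε₂ − 1 = 1/0.11 + 1/0.65 − 1 = 9.629.
T₁⁴ − T₂⁴ = 7.83×10^12 − 6.45×10^11 = 7.19×10^12 K⁴.
q = 5.67×10⁻⁸ × 7.19×10^12 / 9.629 = 42300 W/m².
Q = q·A = 42300 × 0.27 = 11400 W.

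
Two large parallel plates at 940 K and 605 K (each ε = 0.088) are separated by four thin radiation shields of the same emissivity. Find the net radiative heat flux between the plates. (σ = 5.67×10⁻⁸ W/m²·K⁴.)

q ≈ 338 W/m²

Each of the 5 gaps contributes resistance (2/ε − 1) = 2/0.088 − 1 = 21.73; total = 108.6.
q = σ(T₁⁴ − T₂⁴) / 108.6 = 5.67×10⁻⁸ × 6.47×10^11 / 108.6 = 338 W/m².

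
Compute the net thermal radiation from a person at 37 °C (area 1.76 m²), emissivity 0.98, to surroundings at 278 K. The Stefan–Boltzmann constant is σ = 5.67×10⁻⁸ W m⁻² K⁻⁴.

Convert: 37 °C = 310 K.
Q = εσA(T⁴ − T_s⁴). T⁴ − T_s⁴ = (310)⁴ − (278)⁴ = 9.24×10^9 − 5.97×10^9 = 3.26×10^9 K⁴.
Q = 0.98 × 5.67×10⁻⁸ × 1.76 × 3.26×10^9 = 319 W.

Q ≈ 319 W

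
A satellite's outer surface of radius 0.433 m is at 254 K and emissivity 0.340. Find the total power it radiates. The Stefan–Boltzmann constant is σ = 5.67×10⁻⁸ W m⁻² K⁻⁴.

A = 4πr² = 4π × (0.433)² = 2.36 m².
P = εσAT⁴ = 0.340 × 5.67×10⁻⁸ × 2.36 × (254)⁴ = 0.340 × 5.67×10⁻⁸ × 2.36 × 4.16×10^9.
P = 189 W.

P ≈ 189 W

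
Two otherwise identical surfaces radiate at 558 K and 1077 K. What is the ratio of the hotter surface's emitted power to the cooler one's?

ratio ≈ 13.9

P ∝ T⁴, so the ratio is (1077/558)⁴ = (1.930)⁴ = 13.9.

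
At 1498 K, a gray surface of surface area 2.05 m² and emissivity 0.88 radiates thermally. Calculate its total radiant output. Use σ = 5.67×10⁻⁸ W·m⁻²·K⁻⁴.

Stefan–Boltzmann: P = εσAT⁴ = 0.88 × 5.67×10⁻⁸ × 2.05 × (1498)⁴ = 0.88 × 5.67×10⁻⁸ × 2.05 × 5.04×10^12.
P = 5.15×10^5 W.

P ≈ 5.15×10^5 W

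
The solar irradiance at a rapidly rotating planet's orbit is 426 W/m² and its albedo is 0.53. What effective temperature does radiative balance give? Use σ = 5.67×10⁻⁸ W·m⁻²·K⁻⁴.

Power absorbed = (1−a)S·πR²; power emitted = 4πR²σT⁴. Equating and cancelling πR²:
T = ((1−a)S / 4σ)^(1/4) = (200 / (4 × 5.67×10⁻⁸))^(1/4) = (8.83×10^8)^(1/4).
T = 172 K.

T ≈ 172 K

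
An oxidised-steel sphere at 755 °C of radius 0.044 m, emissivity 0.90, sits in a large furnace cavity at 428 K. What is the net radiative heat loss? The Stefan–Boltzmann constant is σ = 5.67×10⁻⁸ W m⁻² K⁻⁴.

Q ≈ 1340 W

A = 4πr² = 4π × (0.044)² = 0.0243 m².
Convert: 755 °C = 1028 K.
Q = εσA(T⁴ − T_s⁴). T⁴ − T_s⁴ = (1028)⁴ − (428)⁴ = 1.12×10^12 − 3.36×10^10 = 1.08×10^12 K⁴.
Q = 0.90 × 5.67×10⁻⁸ × 0.0243 × 1.08×10^12 = 1340 W.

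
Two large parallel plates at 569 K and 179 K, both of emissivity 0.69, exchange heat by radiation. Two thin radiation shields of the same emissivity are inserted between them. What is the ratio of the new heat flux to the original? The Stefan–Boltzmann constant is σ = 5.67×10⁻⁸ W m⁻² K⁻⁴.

ratio ≈ 0.333

With N identical shields there are N+1 = 3 gaps in series, each with the same radiative resistance, so the flux falls to 1/(N+1) of its unshielded value.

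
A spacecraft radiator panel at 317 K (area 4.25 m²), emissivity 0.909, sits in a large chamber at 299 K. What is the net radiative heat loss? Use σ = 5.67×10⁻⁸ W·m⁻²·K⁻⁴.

Q ≈ 461 W

Q = εσA(T⁴ − T_s⁴). T⁴ − T_s⁴ = (317)⁴ − (299)⁴ = 1.01×10^10 − 7.99×10^9 = 2.11×10^9 K⁴.
Q = 0.909 × 5.67×10⁻⁸ × 4.25 × 2.11×10^9 = 461 W.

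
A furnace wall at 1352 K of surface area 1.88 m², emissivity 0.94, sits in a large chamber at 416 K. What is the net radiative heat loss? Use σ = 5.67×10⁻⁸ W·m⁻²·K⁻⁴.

Q ≈ 3.32×10^5 W

Q = εσA(T⁴ − T_s⁴). T⁴ − T_s⁴ = (1352)⁴ − (416)⁴ = 3.34×10^12 − 2.99×10^10 = 3.31×10^12 K⁴.
Q = 0.94 × 5.67×10⁻⁸ × 1.88 × 3.31×10^12 = 3.32×10^5 W.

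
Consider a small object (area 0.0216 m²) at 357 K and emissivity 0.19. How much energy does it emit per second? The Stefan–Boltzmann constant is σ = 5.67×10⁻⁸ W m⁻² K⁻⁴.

Stefan–Boltzmann: P = εσAT⁴ = 0.19 × 5.67×10⁻⁸ × 0.0216 × (357)⁴ = 0.19 × 5.67×10⁻⁸ × 0.0216 × 1.62×10^10.
P = 3.78 W.

P ≈ 3.78 W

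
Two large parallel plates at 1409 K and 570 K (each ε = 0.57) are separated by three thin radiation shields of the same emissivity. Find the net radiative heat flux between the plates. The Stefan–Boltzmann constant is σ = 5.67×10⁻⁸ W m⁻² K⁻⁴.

Each of the 4 gaps contributes resistance (2/ε − 1) = 2/0.57 − 1 = 2.509; total = 10.04.
q = σ(T₁⁴ − T₂⁴) / 10.04 = 5.67×10⁻⁸ × 3.84×10^12 / 10.04 = 21700 W/m².

q ≈ 21700 W/m²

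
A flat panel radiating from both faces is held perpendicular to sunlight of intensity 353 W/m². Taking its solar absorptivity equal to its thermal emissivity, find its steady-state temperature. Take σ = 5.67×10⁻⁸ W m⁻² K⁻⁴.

T ≈ 236 K

Absorbed flux αS = emitted flux 2εσT⁴ per unit area; with α = ε this gives T = (S/2σ)^(1/4).
T = (353 / (2 × 5.67×10⁻⁸))^(1/4) = (3.11×10^9)^(1/4).
T = 236 K.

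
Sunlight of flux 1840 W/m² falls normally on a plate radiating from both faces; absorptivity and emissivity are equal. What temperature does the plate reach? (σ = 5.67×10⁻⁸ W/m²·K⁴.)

Absorbed flux αS = emitted flux 2εσT⁴ per unit area; with α = ε this gives T = (S/2σ)^(1/4).
T = (1840 / (2 × 5.67×10⁻⁸))^(1/4) = (1.62×10^10)^(1/4).
T = 357 K.

T ≈ 357 K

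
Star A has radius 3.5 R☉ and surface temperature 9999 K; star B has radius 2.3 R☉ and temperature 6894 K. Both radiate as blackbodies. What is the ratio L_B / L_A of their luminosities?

L = 4πR²σT⁴ ∝ R²T⁴, so L_B/L_A = (2.3/3.5)² × (6894/9999)⁴ = 0.432 × 0.226 = 0.0976.

L_B/L_A ≈ 0.0976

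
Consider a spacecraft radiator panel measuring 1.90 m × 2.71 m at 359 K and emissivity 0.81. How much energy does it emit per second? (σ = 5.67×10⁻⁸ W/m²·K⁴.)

P ≈ 3930 W

A = 1.90 × 2.71 = 5.15 m².
P = εσAT⁴ = 0.81 × 5.67×10⁻⁸ × 5.15 × (359)⁴ = 0.81 × 5.67×10⁻⁸ × 5.15 × 1.66×10^10.
P = 3930 W.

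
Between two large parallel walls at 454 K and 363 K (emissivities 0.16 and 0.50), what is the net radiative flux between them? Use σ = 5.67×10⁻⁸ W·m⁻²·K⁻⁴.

q ≈ 196 W/m²

For two large parallel gray plates, q = σ(T₁⁴ − T₂⁴) / (1/ε₁ + 1/ε₂ − 1).
1/ε₁ + 1/ε₂ − 1 = 1/0.16 + 1/0.50 − 1 = 7.250.
T₁⁴ − T₂⁴ = 4.25×10^10 − 1.74×10^10 = 2.51×10^10 K⁴.
q = 5.67×10⁻⁸ × 2.51×10^10 / 7.250 = 196 W/m².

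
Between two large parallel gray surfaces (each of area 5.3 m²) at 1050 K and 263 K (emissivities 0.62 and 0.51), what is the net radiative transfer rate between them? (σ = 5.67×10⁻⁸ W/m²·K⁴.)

Q ≈ 1.41×10^5 W

For two large parallel gray plates, q = σ(T₁⁴ − T₂⁴) / (1/ε₁ + 1/ε₂ − 1).
1/ε₁ + 1/ε₂ − 1 = 1/0.62 + 1/0.51 − 1 = 2.574.
T₁⁴ − T₂⁴ = 1.22×10^12 − 4.78×10^9 = 1.21×10^12 K⁴.
q = 5.67×10⁻⁸ × 1.21×10^12 / 2.574 = 26700 W/m².
Q = q·A = 26700 × 5.3 = 1.41×10^5 W.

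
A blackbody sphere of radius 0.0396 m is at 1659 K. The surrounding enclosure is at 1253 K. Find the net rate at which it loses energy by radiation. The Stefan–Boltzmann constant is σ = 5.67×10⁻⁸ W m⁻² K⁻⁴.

A = 4πr² = 4π × (0.0396)² = 0.0197 m².
Q = σA(T⁴ − T_s⁴). T⁴ − T_s⁴ = (1659)⁴ − (1253)⁴ = 7.58×10^12 − 2.46×10^12 = 5.11×10^12 K⁴.
Q = 5.67×10⁻⁸ × 0.0197 × 5.11×10^12 = 5710 W.

Q ≈ 5710 W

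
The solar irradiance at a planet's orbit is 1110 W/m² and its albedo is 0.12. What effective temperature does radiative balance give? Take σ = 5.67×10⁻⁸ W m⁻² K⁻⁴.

T ≈ 256 K

Power absorbed = (1−a)S·πR²; power emitted = 4πR²σT⁴. Equating and cancelling πR²:
T = ((1−a)S / 4σ)^(1/4) = (977 / (4 × 5.67×10⁻⁸))^(1/4) = (4.31×10^9)^(1/4).
T = 256 K.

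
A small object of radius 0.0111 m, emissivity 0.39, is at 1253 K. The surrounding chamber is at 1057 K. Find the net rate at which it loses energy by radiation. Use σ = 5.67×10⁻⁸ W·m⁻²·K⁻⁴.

Q ≈ 41.7 W

A = 4πr² = 4π × (0.0111)² = 1.55×10^-3 m².
Q = εσA(T⁴ − T_s⁴). T⁴ − T_s⁴ = (1253)⁴ − (1057)⁴ = 2.46×10^12 − 1.25×10^12 = 1.22×10^12 K⁴.
Q = 0.39 × 5.67×10⁻⁸ × 1.55×10^-3 × 1.22×10^12 = 41.7 W.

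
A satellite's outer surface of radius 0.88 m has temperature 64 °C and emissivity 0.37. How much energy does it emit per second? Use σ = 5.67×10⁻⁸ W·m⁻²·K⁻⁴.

P ≈ 2630 W

A = 4πr² = 4π × (0.88)² = 9.73 m².
64 °C = 337 K.
P = εσAT⁴ = 0.37 × 5.67×10⁻⁸ × 9.73 × (337)⁴ = 0.37 × 5.67×10⁻⁸ × 9.73 × 1.29×10^10.
P = 2630 W.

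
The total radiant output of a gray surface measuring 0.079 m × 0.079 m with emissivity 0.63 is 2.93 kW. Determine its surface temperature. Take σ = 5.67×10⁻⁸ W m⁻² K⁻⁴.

T ≈ 1900 K

A = 0.079 × 0.079 = 6.24×10^-3 m².
From P = εσAT⁴, T = (P / εσA)^(1/4) = (2930 / (0.63 × 5.67×10⁻⁸ × 6.24×10^-3))^(1/4).
T = (1.31×10^13)^(1/4) = 1900 K.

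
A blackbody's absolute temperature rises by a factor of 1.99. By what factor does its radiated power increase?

factor ≈ 15.7

P ∝ T⁴, so the power scales as (1.99)⁴ = 15.7.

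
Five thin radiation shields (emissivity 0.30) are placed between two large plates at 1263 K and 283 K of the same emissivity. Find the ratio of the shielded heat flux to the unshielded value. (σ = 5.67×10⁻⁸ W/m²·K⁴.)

ratio ≈ 0.167

With N identical shields there are N+1 = 6 gaps in series, each with the same radiative resistance, so the flux falls to 1/(N+1) of its unshielded value.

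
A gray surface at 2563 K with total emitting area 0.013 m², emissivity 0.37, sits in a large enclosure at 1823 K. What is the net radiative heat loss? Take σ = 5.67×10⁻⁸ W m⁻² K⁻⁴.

Q = εσA(T⁴ − T_s⁴). T⁴ − T_s⁴ = (2563)⁴ − (1823)⁴ = 4.32×10^13 − 1.10×10^13 = 3.21×10^13 K⁴.
Q = 0.37 × 5.67×10⁻⁸ × 0.0130 × 3.21×10^13 = 8760 W.

Q ≈ 8760 W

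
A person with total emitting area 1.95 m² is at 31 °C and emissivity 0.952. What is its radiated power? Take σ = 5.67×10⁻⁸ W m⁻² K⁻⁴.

31 °C = 304 K.
Stefan–Boltzmann: P = εσAT⁴ = 0.952 × 5.67×10⁻⁸ × 1.95 × (304)⁴ = 0.952 × 5.67×10⁻⁸ × 1.95 × 8.54×10^9.
P = 899 W.

P ≈ 899 W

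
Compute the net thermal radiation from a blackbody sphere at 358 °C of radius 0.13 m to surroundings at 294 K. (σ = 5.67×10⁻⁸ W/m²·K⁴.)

Q ≈ 1820 W

A = 4πr² = 4π × (0.13)² = 0.212 m².
Convert: 358 °C = 631 K.
Q = σA(T⁴ − T_s⁴). T⁴ − T_s⁴ = (631)⁴ − (294)⁴ = 1.59×10^11 − 7.47×10^9 = 1.51×10^11 K⁴.
Q = 5.67×10⁻⁸ × 0.212 × 1.51×10^11 = 1820 W.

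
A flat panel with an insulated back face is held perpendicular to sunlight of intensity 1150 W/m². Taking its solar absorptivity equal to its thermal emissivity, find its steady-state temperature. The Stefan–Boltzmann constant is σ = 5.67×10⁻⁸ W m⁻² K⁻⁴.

T ≈ 377 K

Absorbed flux αS = emitted flux εσT⁴ (one radiating face); with α = ε, T = (S/σ)^(1/4).
T = (1150 / 5.67×10⁻⁸)^(1/4) = (2.03×10^10)^(1/4).
T = 377 K.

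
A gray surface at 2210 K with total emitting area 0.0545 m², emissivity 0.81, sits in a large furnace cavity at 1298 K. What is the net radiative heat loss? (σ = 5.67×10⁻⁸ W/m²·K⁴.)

Q = εσA(T⁴ − T_s⁴). T⁴ − T_s⁴ = (2210)⁴ − (1298)⁴ = 2.39×10^13 − 2.84×10^12 = 2.10×10^13 K⁴.
Q = 0.81 × 5.67×10⁻⁸ × 0.0545 × 2.10×10^13 = 52600 W.

Q ≈ 52600 W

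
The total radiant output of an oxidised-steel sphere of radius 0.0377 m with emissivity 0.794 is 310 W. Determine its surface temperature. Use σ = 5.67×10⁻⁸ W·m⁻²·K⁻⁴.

A = 4πr² = 4π × (0.0377)² = 0.0179 m².
From P = εσAT⁴, T = (P / εσA)^(1/4) = (310 / (0.794 × 5.67×10⁻⁸ × 0.0179))^(1/4).
T = (3.86×10^11)^(1/4) = 788 K.

T ≈ 788 K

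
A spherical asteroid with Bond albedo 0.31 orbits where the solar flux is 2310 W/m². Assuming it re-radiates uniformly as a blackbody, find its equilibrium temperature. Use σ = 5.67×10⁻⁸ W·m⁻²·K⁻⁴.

Power absorbed = (1−a)S·πR²; power emitted = 4πR²σT⁴. Equating and cancelling πR²:
T = ((1−a)S / 4σ)^(1/4) = (1590 / (4 × 5.67×10⁻⁸))^(1/4) = (7.03×10^9)^(1/4).
T = 290 K.

T ≈ 290 K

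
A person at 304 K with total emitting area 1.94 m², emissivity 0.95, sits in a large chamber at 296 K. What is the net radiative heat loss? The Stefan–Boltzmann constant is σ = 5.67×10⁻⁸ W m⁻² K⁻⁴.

Q = εσA(T⁴ − T_s⁴). T⁴ − T_s⁴ = (304)⁴ − (296)⁴ = 8.54×10^9 − 7.68×10^9 = 8.64×10^8 K⁴.
Q = 0.95 × 5.67×10⁻⁸ × 1.94 × 8.64×10^8 = 90.3 W.

Q ≈ 90.3 W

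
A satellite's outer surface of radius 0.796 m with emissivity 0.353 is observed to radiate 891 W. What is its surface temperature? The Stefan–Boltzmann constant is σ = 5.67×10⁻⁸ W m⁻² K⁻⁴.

T ≈ 273 K

A = 4πr² = 4π × (0.796)² = 7.96 m².
From P = εσAT⁴, T = (P / εσA)^(1/4) = (891 / (0.353 × 5.67×10⁻⁸ × 7.96))^(1/4).
T = (5.59×10^9)^(1/4) = 273 K.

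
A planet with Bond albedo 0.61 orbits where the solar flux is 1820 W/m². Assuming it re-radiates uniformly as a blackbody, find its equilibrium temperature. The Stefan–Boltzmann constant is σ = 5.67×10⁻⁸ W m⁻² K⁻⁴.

T ≈ 237 K

Power absorbed = (1−a)S·πR²; power emitted = 4πR²σT⁴. Equating and cancelling πR²:
T = ((1−a)S / 4σ)^(1/4) = (710 / (4 × 5.67×10⁻⁸))^(1/4) = (3.13×10^9)^(1/4).
T = 237 K.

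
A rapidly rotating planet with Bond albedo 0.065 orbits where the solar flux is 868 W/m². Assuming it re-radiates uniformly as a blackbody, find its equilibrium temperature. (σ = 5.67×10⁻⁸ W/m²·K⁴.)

T ≈ 245 K

Power absorbed = (1−a)S·πR²; power emitted = 4πR²σT⁴. Equating and cancelling πR²:
T = ((1−a)S / 4σ)^(1/4) = (812 / (4 × 5.67×10⁻⁸))^(1/4) = (3.58×10^9)^(1/4).
T = 245 K.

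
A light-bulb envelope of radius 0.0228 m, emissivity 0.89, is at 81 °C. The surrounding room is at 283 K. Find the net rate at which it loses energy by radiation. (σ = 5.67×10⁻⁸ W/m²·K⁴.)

Q ≈ 3.06 W

A = 4πr² = 4π × (0.0228)² = 6.53×10^-3 m².
Convert: 81 °C = 354 K.
Q = εσA(T⁴ − T_s⁴). T⁴ − T_s⁴ = (354)⁴ − (283)⁴ = 1.57×10^10 − 6.41×10^9 = 9.29×10^9 K⁴.
Q = 0.89 × 5.67×10⁻⁸ × 6.53×10^-3 × 9.29×10^9 = 3.06 W.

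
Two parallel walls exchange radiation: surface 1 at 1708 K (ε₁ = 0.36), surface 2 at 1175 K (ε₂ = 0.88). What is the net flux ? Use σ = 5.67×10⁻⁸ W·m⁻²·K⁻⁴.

For two large parallel gray plates, q = σ(T₁⁴ − T₂⁴) / (1/ε₁ + 1/ε₂ − 1).
1/ε₁ + 1/ε₂ − 1 = 1/0.36 + 1/0.88 − 1 = 2.914.
T₁⁴ − T₂⁴ = 8.51×10^12 − 1.91×10^12 = 6.60×10^12 K⁴.
q = 5.67×10⁻⁸ × 6.60×10^12 / 2.914 = 1.28×10^5 W/m².

q ≈ 1.28×10^5 W/m²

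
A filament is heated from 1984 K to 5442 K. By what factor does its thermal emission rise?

P ∝ T⁴, so the ratio is (5442/1984)⁴ = (2.743)⁴ = 56.6.

ratio ≈ 56.6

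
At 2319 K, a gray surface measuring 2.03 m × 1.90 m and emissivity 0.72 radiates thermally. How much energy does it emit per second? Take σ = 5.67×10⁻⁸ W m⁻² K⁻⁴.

A = 2.03 × 1.90 = 3.86 m².
P = εσAT⁴ = 0.72 × 5.67×10⁻⁸ × 3.86 × (2319)⁴ = 0.72 × 5.67×10⁻⁸ × 3.86 × 2.89×10^13.
P = 4.55×10^6 W.

P ≈ 4.55×10^6 W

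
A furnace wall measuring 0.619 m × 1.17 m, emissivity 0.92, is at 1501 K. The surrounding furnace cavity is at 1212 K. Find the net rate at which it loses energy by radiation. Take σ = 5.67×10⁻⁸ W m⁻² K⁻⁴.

A = 0.619 × 1.17 = 0.724 m².
Q = εσA(T⁴ − T_s⁴). T⁴ − T_s⁴ = (1501)⁴ − (1212)⁴ = 5.08×10^12 − 2.16×10^12 = 2.92×10^12 K⁴.
Q = 0.92 × 5.67×10⁻⁸ × 0.724 × 2.92×10^12 = 1.10×10^5 W.

Q ≈ 1.10×10^5 W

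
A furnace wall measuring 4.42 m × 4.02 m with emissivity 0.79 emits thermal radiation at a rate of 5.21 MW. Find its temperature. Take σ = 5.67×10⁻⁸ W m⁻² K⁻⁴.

A = 4.42 × 4.02 = 17.8 m².
From P = εσAT⁴, T = (P / εσA)^(1/4) = (5.21×10^6 / (0.79 × 5.67×10⁻⁸ × 17.8))^(1/4).
T = (6.55×10^12)^(1/4) = 1600 K.

T ≈ 1600 K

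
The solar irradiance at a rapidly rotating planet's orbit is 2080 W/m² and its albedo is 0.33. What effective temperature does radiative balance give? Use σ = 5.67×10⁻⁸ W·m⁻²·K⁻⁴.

Power absorbed = (1−a)S·πR²; power emitted = 4πR²σT⁴. Equating and cancelling πR²:
T = ((1−a)S / 4σ)^(1/4) = (1390 / (4 × 5.67×10⁻⁸))^(1/4) = (6.14×10^9)^(1/4).
T = 280 K.

T ≈ 280 K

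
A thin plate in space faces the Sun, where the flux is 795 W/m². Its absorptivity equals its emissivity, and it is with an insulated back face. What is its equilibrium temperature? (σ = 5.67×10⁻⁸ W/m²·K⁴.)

T ≈ 344 K

Absorbed flux αS = emitted flux εσT⁴ (one radiating face); with α = ε, T = (S/σ)^(1/4).
T = (795 / 5.67×10⁻⁸)^(1/4) = (1.40×10^10)^(1/4).
T = 344 K.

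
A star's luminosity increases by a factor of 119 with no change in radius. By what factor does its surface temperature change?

factor ≈ 3.30

P ∝ T⁴ ⇒ T ∝ P^(1/4), so T scales by (119)^(1/4) = 3.30.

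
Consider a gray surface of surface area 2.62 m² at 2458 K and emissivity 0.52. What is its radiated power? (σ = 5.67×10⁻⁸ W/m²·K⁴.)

P = εσAT⁴ = 0.52 × 5.67×10⁻⁸ × 2.62 × (2458)⁴ = 0.52 × 5.67×10⁻⁸ × 2.62 × 3.65×10^13.
P = 2.82×10^6 W.

P ≈ 2.82×10^6 W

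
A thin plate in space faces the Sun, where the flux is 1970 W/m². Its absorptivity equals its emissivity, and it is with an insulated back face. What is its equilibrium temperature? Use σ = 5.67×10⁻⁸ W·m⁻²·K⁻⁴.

Absorbed flux αS = emitted flux εσT⁴ (one radiating face); with α = ε, T = (S/σ)^(1/4).
T = (1970 / 5.67×10⁻⁸)^(1/4) = (3.47×10^10)^(1/4).
T = 432 K.

T ≈ 432 K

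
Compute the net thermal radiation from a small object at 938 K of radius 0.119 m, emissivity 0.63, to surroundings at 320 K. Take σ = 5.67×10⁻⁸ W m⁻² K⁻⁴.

Q ≈ 4850 W

A = 4πr² = 4π × (0.119)² = 0.178 m².
Q = εσA(T⁴ − T_s⁴). T⁴ − T_s⁴ = (938)⁴ − (320)⁴ = 7.74×10^11 − 1.05×10^10 = 7.64×10^11 K⁴.
Q = 0.63 × 5.67×10⁻⁸ × 0.178 × 7.64×10^11 = 4850 W.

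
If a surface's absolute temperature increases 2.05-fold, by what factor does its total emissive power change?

factor ≈ 17.7

P ∝ T⁴, so the power scales as (2.05)⁴ = 17.7.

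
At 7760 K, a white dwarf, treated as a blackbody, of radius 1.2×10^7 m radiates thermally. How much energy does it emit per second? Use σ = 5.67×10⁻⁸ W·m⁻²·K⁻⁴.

A = 4πr² = 4π × (1.2×10^7)² = 1.81×10^15 m².
P = σAT⁴ = 5.67×10⁻⁸ × 1.81×10^15 × (7760)⁴ = 5.67×10⁻⁸ × 1.81×10^15 × 3.63×10^15.
P = 3.72×10^23 W.

P ≈ 3.72×10^23 W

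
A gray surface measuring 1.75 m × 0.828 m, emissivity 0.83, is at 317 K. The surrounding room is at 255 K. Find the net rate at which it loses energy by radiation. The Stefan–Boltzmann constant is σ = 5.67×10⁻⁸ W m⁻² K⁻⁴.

A = 1.75 × 0.828 = 1.45 m².
Q = εσA(T⁴ − T_s⁴). T⁴ − T_s⁴ = (317)⁴ − (255)⁴ = 1.01×10^10 − 4.23×10^9 = 5.87×10^9 K⁴.
Q = 0.83 × 5.67×10⁻⁸ × 1.45 × 5.87×10^9 = 400 W.

Q ≈ 400 W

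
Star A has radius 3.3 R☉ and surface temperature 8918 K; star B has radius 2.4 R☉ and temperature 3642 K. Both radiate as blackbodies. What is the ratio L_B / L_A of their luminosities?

L_B/L_A ≈ 0.0147

L = 4πR²σT⁴ ∝ R²T⁴, so L_B/L_A = (2.4/3.3)² × (3642/8918)⁴ = 0.529 × 0.0278 = 0.0147.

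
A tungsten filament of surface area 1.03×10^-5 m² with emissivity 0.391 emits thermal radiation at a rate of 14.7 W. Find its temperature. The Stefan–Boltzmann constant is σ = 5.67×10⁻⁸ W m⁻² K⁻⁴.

From P = εσAT⁴, T = (P / εσA)^(1/4) = (14.7 / (0.391 × 5.67×10⁻⁸ × 1.03×10^-5))^(1/4).
T = (6.44×10^13)^(1/4) = 2830 K.

T ≈ 2830 K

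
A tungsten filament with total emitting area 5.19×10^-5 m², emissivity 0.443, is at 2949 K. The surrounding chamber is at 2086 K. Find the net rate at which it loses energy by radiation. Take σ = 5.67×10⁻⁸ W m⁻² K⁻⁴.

Q ≈ 73.9 W

Q = εσA(T⁴ − T_s⁴). T⁴ − T_s⁴ = (2949)⁴ − (2086)⁴ = 7.56×10^13 − 1.89×10^13 = 5.67×10^13 K⁴.
Q = 0.443 × 5.67×10⁻⁸ × 5.19×10^-5 × 5.67×10^13 = 73.9 W.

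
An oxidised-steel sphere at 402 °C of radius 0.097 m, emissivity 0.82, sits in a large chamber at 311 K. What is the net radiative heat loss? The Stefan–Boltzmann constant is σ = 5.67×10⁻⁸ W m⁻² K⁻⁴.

A = 4πr² = 4π × (0.097)² = 0.118 m².
Convert: 402 °C = 675 K.
Q = εσA(T⁴ − T_s⁴). T⁴ − T_s⁴ = (675)⁴ − (311)⁴ = 2.08×10^11 − 9.35×10^9 = 1.98×10^11 K⁴.
Q = 0.82 × 5.67×10⁻⁸ × 0.118 × 1.98×10^11 = 1090 W.

Q ≈ 1090 W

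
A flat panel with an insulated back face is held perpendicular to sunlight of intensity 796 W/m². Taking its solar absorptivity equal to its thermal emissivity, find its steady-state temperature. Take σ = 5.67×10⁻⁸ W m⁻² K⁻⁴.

Absorbed flux αS = emitted flux εσT⁴ (one radiating face); with α = ε, T = (S/σ)^(1/4).
T = (796 / 5.67×10⁻⁸)^(1/4) = (1.40×10^10)^(1/4).
T = 344 K.

T ≈ 344 K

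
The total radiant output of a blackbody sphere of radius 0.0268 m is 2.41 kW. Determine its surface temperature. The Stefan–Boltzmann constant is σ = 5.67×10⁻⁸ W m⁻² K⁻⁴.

T ≈ 1470 K

A = 4πr² = 4π × (0.0268)² = 9.03×10^-3 m².
From P = σAT⁴, T = (P / σA)^(1/4) = (2410 / (5.67×10⁻⁸ × 9.03×10^-3))^(1/4).
T = (4.71×10^12)^(1/4) = 1470 K.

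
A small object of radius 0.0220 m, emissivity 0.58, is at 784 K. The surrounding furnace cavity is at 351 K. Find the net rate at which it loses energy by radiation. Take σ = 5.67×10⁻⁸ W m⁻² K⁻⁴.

A = 4πr² = 4π × (0.0220)² = 6.08×10^-3 m².
Q = εσA(T⁴ − T_s⁴). T⁴ − T_s⁴ = (784)⁴ − (351)⁴ = 3.78×10^11 − 1.52×10^10 = 3.63×10^11 K⁴.
Q = 0.58 × 5.67×10⁻⁸ × 6.08×10^-3 × 3.63×10^11 = 72.5 W.

Q ≈ 72.5 W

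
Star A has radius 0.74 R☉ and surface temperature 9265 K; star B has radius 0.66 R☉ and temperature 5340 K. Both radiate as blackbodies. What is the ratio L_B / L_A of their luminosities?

L_B/L_A ≈ 0.0878

L = 4πR²σT⁴ ∝ R²T⁴, so L_B/L_A = (0.66/0.74)² × (5340/9265)⁴ = 0.795 × 0.110 = 0.0878.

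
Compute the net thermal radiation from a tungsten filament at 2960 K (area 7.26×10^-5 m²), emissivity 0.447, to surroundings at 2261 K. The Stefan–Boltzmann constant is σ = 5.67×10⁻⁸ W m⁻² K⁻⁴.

Q = εσA(T⁴ − T_s⁴). T⁴ − T_s⁴ = (2960)⁴ − (2261)⁴ = 7.68×10^13 − 2.61×10^13 = 5.06×10^13 K⁴.
Q = 0.447 × 5.67×10⁻⁸ × 7.26×10^-5 × 5.06×10^13 = 93.2 W.

Q ≈ 93.2 W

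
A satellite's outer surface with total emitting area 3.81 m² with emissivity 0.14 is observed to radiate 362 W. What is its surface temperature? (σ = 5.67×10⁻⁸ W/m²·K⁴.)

T ≈ 331 K

From P = εσAT⁴, T = (P / εσA)^(1/4) = (362 / (0.14 × 5.67×10⁻⁸ × 3.81))^(1/4).
T = (1.20×10^10)^(1/4) = 331 K.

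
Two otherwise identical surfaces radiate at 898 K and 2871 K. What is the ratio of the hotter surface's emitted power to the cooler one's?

P ∝ T⁴, so the ratio is (2871/898)⁴ = (3.197)⁴ = 104.

ratio ≈ 104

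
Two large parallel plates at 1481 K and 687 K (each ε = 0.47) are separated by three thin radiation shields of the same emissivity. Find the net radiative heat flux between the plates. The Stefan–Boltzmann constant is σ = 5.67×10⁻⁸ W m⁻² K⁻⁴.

q ≈ 20000 W/m²

Each of the 4 gaps contributes resistance (2/ε − 1) = 2/0.47 − 1 = 3.255; total = 13.02.
q = σ(T₁⁴ − T₂⁴) / 13.02 = 5.67×10⁻⁸ × 4.59×10^12 / 13.02 = 20000 W/m².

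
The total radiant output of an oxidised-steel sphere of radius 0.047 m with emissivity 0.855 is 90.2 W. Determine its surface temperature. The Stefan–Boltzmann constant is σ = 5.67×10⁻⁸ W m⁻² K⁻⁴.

A = 4πr² = 4π × (0.047)² = 0.0278 m².
From P = εσAT⁴, T = (P / εσA)^(1/4) = (90.2 / (0.855 × 5.67×10⁻⁸ × 0.0278))^(1/4).
T = (6.70×10^10)^(1/4) = 509 K.

T ≈ 509 K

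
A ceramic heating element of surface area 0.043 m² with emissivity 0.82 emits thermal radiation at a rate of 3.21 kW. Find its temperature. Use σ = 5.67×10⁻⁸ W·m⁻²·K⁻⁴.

T ≈ 1130 K

From P = εσAT⁴, T = (P / εσA)^(1/4) = (3210 / (0.82 × 5.67×10⁻⁸ × 0.0430))^(1/4).
T = (1.61×10^12)^(1/4) = 1130 K.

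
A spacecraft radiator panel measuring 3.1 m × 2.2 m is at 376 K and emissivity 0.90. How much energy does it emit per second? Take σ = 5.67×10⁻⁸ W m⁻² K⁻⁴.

A = 3.1 × 2.2 = 6.82 m².
Stefan–Boltzmann: P = εσAT⁴ = 0.90 × 5.67×10⁻⁸ × 6.82 × (376)⁴ = 0.90 × 5.67×10⁻⁸ × 6.82 × 2.00×10^10.
P = 6960 W.

P ≈ 6960 W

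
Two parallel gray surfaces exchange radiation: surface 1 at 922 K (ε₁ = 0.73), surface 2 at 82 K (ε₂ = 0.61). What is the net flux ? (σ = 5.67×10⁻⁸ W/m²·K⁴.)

q ≈ 20400 W/m²

For two large parallel gray plates, q = σ(T₁⁴ − T₂⁴) / (1/ε₁ + 1/ε₂ − 1).
1/ε₁ + 1/ε₂ − 1 = 1/0.73 + 1/0.61 − 1 = 2.009.
T₁⁴ − T₂⁴ = 7.23×10^11 − 4.52×10^7 = 7.23×10^11 K⁴.
q = 5.67×10⁻⁸ × 7.23×10^11 / 2.009 = 20400 W/m².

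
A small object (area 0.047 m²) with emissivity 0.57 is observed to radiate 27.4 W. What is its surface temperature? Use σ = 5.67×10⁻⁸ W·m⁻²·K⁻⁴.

T ≈ 366 K

From P = εσAT⁴, T = (P / εσA)^(1/4) = (27.4 / (0.57 × 5.67×10⁻⁸ × 0.0470))^(1/4).
T = (1.80×10^10)^(1/4) = 366 K.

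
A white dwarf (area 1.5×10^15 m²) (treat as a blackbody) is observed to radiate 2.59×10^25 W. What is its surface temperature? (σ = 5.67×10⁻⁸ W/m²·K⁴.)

From P = σAT⁴, T = (P / σA)^(1/4) = (2.59×10^25 / (5.67×10⁻⁸ × 1.50×10^15))^(1/4).
T = (3.05×10^17)^(1/4) = 23500 K.

T ≈ 23500 K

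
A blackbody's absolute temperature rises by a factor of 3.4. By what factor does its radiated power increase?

factor ≈ 134

P ∝ T⁴, so the power scales as (3.4)⁴ = 134.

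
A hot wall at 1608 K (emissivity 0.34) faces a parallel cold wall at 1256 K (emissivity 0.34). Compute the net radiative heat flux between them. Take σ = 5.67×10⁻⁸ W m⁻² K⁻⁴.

q ≈ 48700 W/m²

For two large parallel gray plates, q = σ(T₁⁴ − T₂⁴) / (1/ε₁ + 1/ε₂ − 1).
1/ε₁ + 1/ε₂ − 1 = 1/0.34 + 1/0.34 − 1 = 4.882.
T₁⁴ − T₂⁴ = 6.69×10^12 − 2.49×10^12 = 4.20×10^12 K⁴.
q = 5.67×10⁻⁸ × 4.20×10^12 / 4.882 = 48700 W/m².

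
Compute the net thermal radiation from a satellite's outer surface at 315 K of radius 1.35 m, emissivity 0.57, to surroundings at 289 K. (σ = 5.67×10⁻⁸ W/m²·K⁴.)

Q ≈ 2120 W

A = 4πr² = 4π × (1.35)² = 22.9 m².
Q = εσA(T⁴ − T_s⁴). T⁴ − T_s⁴ = (315)⁴ − (289)⁴ = 9.85×10^9 − 6.98×10^9 = 2.87×10^9 K⁴.
Q = 0.57 × 5.67×10⁻⁸ × 22.9 × 2.87×10^9 = 2120 W.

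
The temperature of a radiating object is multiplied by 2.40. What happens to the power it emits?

factor ≈ 33.2

P ∝ T⁴, so the power scales as (2.40)⁴ = 33.2.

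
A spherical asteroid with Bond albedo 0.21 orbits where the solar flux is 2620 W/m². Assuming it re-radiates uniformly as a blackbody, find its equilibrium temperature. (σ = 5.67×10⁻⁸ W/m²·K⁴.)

T ≈ 309 K

Power absorbed = (1−a)S·πR²; power emitted = 4πR²σT⁴. Equating and cancelling πR²:
T = ((1−a)S / 4σ)^(1/4) = (2070 / (4 × 5.67×10⁻⁸))^(1/4) = (9.13×10^9)^(1/4).
T = 309 K.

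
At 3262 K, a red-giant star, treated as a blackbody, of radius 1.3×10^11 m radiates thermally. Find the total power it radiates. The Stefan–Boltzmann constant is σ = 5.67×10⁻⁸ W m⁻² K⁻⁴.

A = 4πr² = 4π × (1.3×10^11)² = 2.12×10^23 m².
P = σAT⁴ = 5.67×10⁻⁸ × 2.12×10^23 × (3262)⁴ = 5.67×10⁻⁸ × 2.12×10^23 × 1.13×10^14.
P = 1.36×10^30 W.

P ≈ 1.36×10^30 W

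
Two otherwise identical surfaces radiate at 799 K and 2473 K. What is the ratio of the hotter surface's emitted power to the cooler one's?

ratio ≈ 91.8

P ∝ T⁴, so the ratio is (2473/799)⁴ = (3.095)⁴ = 91.8.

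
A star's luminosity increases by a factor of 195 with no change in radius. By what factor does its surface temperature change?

factor ≈ 3.74

P ∝ T⁴ ⇒ T ∝ P^(1/4), so T scales by (195)^(1/4) = 3.74.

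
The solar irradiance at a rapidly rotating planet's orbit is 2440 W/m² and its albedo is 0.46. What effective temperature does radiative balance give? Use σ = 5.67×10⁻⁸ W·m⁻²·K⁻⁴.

Power absorbed = (1−a)S·πR²; power emitted = 4πR²σT⁴. Equating and cancelling πR²:
T = ((1−a)S / 4σ)^(1/4) = (1320 / (4 × 5.67×10⁻⁸))^(1/4) = (5.81×10^9)^(1/4).
T = 276 K.

T ≈ 276 K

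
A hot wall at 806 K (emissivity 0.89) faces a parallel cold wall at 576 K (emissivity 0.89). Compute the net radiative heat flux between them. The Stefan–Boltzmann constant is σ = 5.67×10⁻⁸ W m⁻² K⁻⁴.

q ≈ 14200 W/m²

For two large parallel gray plates, q = σ(T₁⁴ − T₂⁴) / (1/ε₁ + 1/ε₂ − 1).
1/ε₁ + 1/ε₂ − 1 = 1/0.89 + 1/0.89 − 1 = 1.247.
T₁⁴ − T₂⁴ = 4.22×10^11 − 1.10×10^11 = 3.12×10^11 K⁴.
q = 5.67×10⁻⁸ × 3.12×10^11 / 1.247 = 14200 W/m².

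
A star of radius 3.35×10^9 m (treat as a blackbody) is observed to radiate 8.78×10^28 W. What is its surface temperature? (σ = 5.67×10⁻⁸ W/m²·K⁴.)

T ≈ 10200 K

A = 4πr² = 4π × (3.35×10^9)² = 1.41×10^20 m².
From P = σAT⁴, T = (P / σA)^(1/4) = (8.78×10^28 / (5.67×10⁻⁸ × 1.41×10^20))^(1/4).
T = (1.10×10^16)^(1/4) = 10200 K.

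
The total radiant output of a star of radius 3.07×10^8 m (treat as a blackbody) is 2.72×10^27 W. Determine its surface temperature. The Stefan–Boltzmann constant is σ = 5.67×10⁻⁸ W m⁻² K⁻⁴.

A = 4πr² = 4π × (3.07×10^8)² = 1.18×10^18 m².
From P = σAT⁴, T = (P / σA)^(1/4) = (2.72×10^27 / (5.67×10⁻⁸ × 1.18×10^18))^(1/4).
T = (4.05×10^16)^(1/4) = 14200 K.

T ≈ 14200 K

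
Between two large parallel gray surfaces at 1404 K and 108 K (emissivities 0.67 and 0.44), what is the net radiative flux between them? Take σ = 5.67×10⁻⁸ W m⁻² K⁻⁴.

For two large parallel gray plates, q = σ(T₁⁴ − T₂⁴) / (1/ε₁ + 1/ε₂ − 1).
1/ε₁ + 1/ε₂ − 1 = 1/0.67 + 1/0.44 − 1 = 2.765.
T₁⁴ − T₂⁴ = 3.89×10^12 − 1.36×10^8 = 3.89×10^12 K⁴.
q = 5.67×10⁻⁸ × 3.89×10^12 / 2.765 = 79700 W/m².

q ≈ 79700 W/m²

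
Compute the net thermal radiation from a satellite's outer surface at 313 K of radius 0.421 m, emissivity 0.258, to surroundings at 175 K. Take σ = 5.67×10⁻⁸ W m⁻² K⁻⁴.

A = 4πr² = 4π × (0.421)² = 2.23 m².
Q = εσA(T⁴ − T_s⁴). T⁴ − T_s⁴ = (313)⁴ − (175)⁴ = 9.60×10^9 − 9.38×10^8 = 8.66×10^9 K⁴.
Q = 0.258 × 5.67×10⁻⁸ × 2.23 × 8.66×10^9 = 282 W.

Q ≈ 282 W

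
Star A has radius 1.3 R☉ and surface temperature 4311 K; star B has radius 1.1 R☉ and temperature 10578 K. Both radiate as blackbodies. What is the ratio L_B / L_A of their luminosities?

L = 4πR²σT⁴ ∝ R²T⁴, so L_B/L_A = (1.1/1.3)² × (10578/4311)⁴ = 0.716 × 36.2 = 26.0.

L_B/L_A ≈ 26.0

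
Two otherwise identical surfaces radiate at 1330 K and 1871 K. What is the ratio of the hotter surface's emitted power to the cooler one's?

ratio ≈ 3.92

P ∝ T⁴, so the ratio is (1871/1330)⁴ = (1.407)⁴ = 3.92.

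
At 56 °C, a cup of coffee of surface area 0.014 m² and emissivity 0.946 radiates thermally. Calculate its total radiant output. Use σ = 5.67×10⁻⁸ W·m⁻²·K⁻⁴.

P ≈ 8.80 W

56 °C = 329 K.
P = εσAT⁴ = 0.946 × 5.67×10⁻⁸ × 0.0140 × (329)⁴ = 0.946 × 5.67×10⁻⁸ × 0.0140 × 1.17×10^10.
P = 8.80 W.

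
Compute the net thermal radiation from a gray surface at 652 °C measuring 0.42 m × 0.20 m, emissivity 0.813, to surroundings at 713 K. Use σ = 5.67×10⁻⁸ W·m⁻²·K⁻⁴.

A = 0.42 × 0.20 = 0.0840 m².
Convert: 652 °C = 925 K.
Q = εσA(T⁴ − T_s⁴). T⁴ − T_s⁴ = (925)⁴ − (713)⁴ = 7.32×10^11 − 2.58×10^11 = 4.74×10^11 K⁴.
Q = 0.813 × 5.67×10⁻⁸ × 0.0840 × 4.74×10^11 = 1830 W.

Q ≈ 1830 W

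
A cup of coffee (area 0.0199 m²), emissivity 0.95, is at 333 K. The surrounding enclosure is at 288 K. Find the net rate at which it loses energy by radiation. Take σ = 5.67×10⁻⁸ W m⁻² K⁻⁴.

Q ≈ 5.81 W

Q = εσA(T⁴ − T_s⁴). T⁴ − T_s⁴ = (333)⁴ − (288)⁴ = 1.23×10^10 − 6.88×10^9 = 5.42×10^9 K⁴.
Q = 0.95 × 5.67×10⁻⁸ × 0.0199 × 5.42×10^9 = 5.81 W.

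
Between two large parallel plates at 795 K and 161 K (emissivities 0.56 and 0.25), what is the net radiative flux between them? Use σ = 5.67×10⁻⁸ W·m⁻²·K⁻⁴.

q ≈ 4720 W/m²

For two large parallel gray plates, q = σ(T₁⁴ − T₂⁴) / (1/ε₁ + 1/ε₂ − 1).
1/ε₁ + 1/ε₂ − 1 = 1/0.56 + 1/0.25 − 1 = 4.786.
T₁⁴ − T₂⁴ = 3.99×10^11 − 6.72×10^8 = 3.99×10^11 K⁴.
q = 5.67×10⁻⁸ × 3.99×10^11 / 4.786 = 4720 W/m².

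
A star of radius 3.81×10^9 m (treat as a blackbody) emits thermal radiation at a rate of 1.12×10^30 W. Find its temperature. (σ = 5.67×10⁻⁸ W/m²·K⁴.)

T ≈ 18100 K

A = 4πr² = 4π × (3.81×10^9)² = 1.82×10^20 m².
From P = σAT⁴, T = (P / σA)^(1/4) = (1.12×10^30 / (5.67×10⁻⁸ × 1.82×10^20))^(1/4).
T = (1.08×10^17)^(1/4) = 18100 K.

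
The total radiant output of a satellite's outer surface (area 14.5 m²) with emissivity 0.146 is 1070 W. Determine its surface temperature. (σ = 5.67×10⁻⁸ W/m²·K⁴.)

T ≈ 307 K

From P = εσAT⁴, T = (P / εσA)^(1/4) = (1070 / (0.146 × 5.67×10⁻⁸ × 14.5))^(1/4).
T = (8.91×10^9)^(1/4) = 307 K.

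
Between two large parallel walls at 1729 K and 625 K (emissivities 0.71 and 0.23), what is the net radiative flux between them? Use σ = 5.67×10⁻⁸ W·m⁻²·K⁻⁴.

q ≈ 1.05×10^5 W/m²

For two large parallel gray plates, q = σ(T₁⁴ − T₂⁴) / (1/ε₁ + 1/ε₂ − 1).
1/ε₁ + 1/ε₂ − 1 = 1/0.71 + 1/0.23 − 1 = 4.756.
T₁⁴ − T₂⁴ = 8.94×10^12 − 1.53×10^11 = 8.78×10^12 K⁴.
q = 5.67×10⁻⁸ × 8.78×10^12 / 4.756 = 1.05×10^5 W/m².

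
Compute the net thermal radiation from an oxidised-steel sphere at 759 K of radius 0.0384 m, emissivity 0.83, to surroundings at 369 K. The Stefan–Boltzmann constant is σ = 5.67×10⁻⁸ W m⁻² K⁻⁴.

A = 4πr² = 4π × (0.0384)² = 0.0185 m².
Q = εσA(T⁴ − T_s⁴). T⁴ − T_s⁴ = (759)⁴ − (369)⁴ = 3.32×10^11 − 1.85×10^10 = 3.13×10^11 K⁴.
Q = 0.83 × 5.67×10⁻⁸ × 0.0185 × 3.13×10^11 = 273 W.

Q ≈ 273 W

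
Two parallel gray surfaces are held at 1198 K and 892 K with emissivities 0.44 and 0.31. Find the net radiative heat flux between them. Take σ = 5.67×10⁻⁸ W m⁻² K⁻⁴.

q ≈ 18000 W/m²

For two large parallel gray plates, q = σ(T₁⁴ − T₂⁴) / (1/ε₁ + 1/ε₂ − 1).
1/ε₁ + 1/ε₂ − 1 = 1/0.44 + 1/0.31 − 1 = 4.499.
T₁⁴ − T₂⁴ = 2.06×10^12 − 6.33×10^11 = 1.43×10^12 K⁴.
q = 5.67×10⁻⁸ × 1.43×10^12 / 4.499 = 18000 W/m².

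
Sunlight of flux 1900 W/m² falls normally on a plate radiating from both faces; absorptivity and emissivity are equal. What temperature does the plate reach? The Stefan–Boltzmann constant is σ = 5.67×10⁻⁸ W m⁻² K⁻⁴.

T ≈ 360 K

Absorbed flux αS = emitted flux 2εσT⁴ per unit area; with α = ε this gives T = (S/2σ)^(1/4).
T = (1900 / (2 × 5.67×10⁻⁸))^(1/4) = (1.68×10^10)^(1/4).
T = 360 K.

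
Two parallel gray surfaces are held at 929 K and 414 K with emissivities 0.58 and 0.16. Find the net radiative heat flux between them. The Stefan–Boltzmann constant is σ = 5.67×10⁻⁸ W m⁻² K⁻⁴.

q ≈ 5820 W/m²

For two large parallel gray plates, q = σ(T₁⁴ − T₂⁴) / (1/ε₁ + 1/ε₂ − 1).
1/ε₁ + 1/ε₂ − 1 = 1/0.58 + 1/0.16 − 1 = 6.974.
T₁⁴ − T₂⁴ = 7.45×10^11 − 2.94×10^10 = 7.15×10^11 K⁴.
q = 5.67×10⁻⁸ × 7.15×10^11 / 6.974 = 5820 W/m².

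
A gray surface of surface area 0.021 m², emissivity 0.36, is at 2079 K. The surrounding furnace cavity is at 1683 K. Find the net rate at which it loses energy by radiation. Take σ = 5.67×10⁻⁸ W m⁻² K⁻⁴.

Q ≈ 4570 W

Q = εσA(T⁴ − T_s⁴). T⁴ − T_s⁴ = (2079)⁴ − (1683)⁴ = 1.87×10^13 − 8.02×10^12 = 1.07×10^13 K⁴.
Q = 0.36 × 5.67×10⁻⁸ × 0.0210 × 1.07×10^13 = 4570 W.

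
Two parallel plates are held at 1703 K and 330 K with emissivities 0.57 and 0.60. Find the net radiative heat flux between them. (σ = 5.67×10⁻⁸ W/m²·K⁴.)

q ≈ 1.97×10^5 W/m²

For two large parallel gray plates, q = σ(T₁⁴ − T₂⁴) / (1/ε₁ + 1/ε₂ − 1).
1/ε₁ + 1/ε₂ − 1 = 1/0.57 + 1/0.60 − 1 = 2.421.
T₁⁴ − T₂⁴ = 8.41×10^12 − 1.19×10^10 = 8.40×10^12 K⁴.
q = 5.67×10⁻⁸ × 8.40×10^12 / 2.421 = 1.97×10^5 W/m².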